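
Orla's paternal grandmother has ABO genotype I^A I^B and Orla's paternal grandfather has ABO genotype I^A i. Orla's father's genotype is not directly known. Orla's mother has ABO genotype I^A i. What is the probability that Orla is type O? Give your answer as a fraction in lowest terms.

Orla's father's ABO genotype from I^A I^B × I^A i: 1/4 I^A I^A, 1/4 I^A I^B, 1/4 I^A i, 1/4 I^B i.
Crossing each possibility with the mother I^A i and summing P(type O): 1/4·0 + 1/4·0 + 1/4·1/4 + 1/4·1/4 = 1/8.

1/8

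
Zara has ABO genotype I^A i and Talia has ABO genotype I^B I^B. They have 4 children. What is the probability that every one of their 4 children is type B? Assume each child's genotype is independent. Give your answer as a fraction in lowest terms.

1/16

ABO cross I^A i × I^B I^B → 1/2 B, 1/2 AB.
So P(type B) = 1/2 per child.
All 4 independent: (1/2)^4 = 1/16.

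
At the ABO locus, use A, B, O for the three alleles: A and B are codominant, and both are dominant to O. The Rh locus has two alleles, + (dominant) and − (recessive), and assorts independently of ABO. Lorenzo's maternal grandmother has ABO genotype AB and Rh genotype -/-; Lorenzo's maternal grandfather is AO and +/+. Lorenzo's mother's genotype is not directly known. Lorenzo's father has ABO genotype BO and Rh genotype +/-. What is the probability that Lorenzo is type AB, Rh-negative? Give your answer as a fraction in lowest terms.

Lorenzo's mother's ABO genotype from AB × AO: 1/4 AA, 1/4 AB, 1/4 AO, 1/4 BO.
Crossing each possibility with the father BO and summing P(type AB): 1/4·1/2 + 1/4·1/4 + 1/4·1/4 + 1/4·0 = 1/4.
Similarly for Rh via the mother's Rh distribution: P(Rh-) = 1/4.
Independent loci: 1/4 × 1/4 = 1/16.

1/16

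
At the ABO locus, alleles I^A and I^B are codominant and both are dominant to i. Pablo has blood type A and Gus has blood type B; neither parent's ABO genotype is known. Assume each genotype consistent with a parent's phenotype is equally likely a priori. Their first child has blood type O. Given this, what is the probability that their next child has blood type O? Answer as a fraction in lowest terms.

Possible genotypes: Pablo ∈ {I^A I^A, I^A i}; Gus ∈ {I^B I^B, I^B i}.
Weight each parental genotype pair by prior × P(type-O child):
  I^A i × I^B i: posterior weight 1; P(next child type O) = 1/4.
Weighted sum = 1/4.

1/4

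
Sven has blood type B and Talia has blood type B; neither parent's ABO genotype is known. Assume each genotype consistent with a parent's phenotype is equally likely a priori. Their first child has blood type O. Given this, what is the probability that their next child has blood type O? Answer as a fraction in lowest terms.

1/4

Possible genotypes: Sven ∈ {BB, BO}; Talia ∈ {BB, BO}.
Weight each parental genotype pair by prior × P(type-O child):
  BO × BO: posterior weight 1; P(next child type O) = 1/4.
Weighted sum = 1/4.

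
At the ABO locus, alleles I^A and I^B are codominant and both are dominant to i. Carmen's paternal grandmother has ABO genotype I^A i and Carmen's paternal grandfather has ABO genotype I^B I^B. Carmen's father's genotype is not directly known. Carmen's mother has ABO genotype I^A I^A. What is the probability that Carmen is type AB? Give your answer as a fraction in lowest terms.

Carmen's father's ABO genotype from I^A i × I^B I^B: 1/2 I^A I^B, 1/2 I^B i.
Crossing each possibility with the mother I^A I^A and summing P(type AB): 1/2·1/2 + 1/2·1/2 = 1/2.

1/2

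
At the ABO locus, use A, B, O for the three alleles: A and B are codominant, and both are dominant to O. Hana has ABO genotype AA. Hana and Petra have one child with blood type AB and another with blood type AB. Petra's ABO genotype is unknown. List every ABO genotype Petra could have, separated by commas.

AB, BB, BO

For each candidate genotype of Petra, check whether crossing it with AA can produce every observed child phenotype.
  AA → possible child types {A} ✗
  AB → possible child types {A, AB} ✓
  AO → possible child types {A} ✗
  BB → possible child types {AB} ✓
  BO → possible child types {A, AB} ✓
  OO → possible child types {A} ✗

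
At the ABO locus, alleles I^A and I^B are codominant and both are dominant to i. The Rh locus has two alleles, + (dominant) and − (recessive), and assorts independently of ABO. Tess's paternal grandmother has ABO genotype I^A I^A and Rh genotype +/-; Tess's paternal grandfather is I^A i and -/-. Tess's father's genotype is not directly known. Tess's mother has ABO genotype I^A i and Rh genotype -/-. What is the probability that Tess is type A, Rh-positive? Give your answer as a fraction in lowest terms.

7/32

Tess's father's ABO genotype from I^A I^A × I^A i: 1/2 I^A I^A, 1/2 I^A i.
Crossing each possibility with the mother I^A i and summing P(type A): 1/2·1 + 1/2·3/4 = 7/8.
Similarly for Rh via the father's Rh distribution: P(Rh+) = 1/4.
Independent loci: 7/8 × 1/4 = 7/32.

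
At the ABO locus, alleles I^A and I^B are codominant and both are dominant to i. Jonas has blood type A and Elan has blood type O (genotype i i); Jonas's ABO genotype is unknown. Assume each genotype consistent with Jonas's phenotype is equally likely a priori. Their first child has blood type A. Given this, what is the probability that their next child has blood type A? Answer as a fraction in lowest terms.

5/6

Possible genotypes: Jonas ∈ {I^A I^A, I^A i}; Elan ∈ {i i}.
Weight each parental genotype pair by prior × P(type-A child):
  I^A I^A × i i: posterior weight 2/3; P(next child type A) = 1.
  I^A i × i i: posterior weight 1/3; P(next child type A) = 1/2.
Weighted sum = 5/6.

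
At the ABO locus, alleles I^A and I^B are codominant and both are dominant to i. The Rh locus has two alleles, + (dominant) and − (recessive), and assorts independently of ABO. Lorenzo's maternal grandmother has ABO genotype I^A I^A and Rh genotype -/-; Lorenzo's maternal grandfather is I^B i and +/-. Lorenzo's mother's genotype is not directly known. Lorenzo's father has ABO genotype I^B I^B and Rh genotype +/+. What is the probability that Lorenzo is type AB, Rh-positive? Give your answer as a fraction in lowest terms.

Lorenzo's mother's ABO genotype from I^A I^A × I^B i: 1/2 I^A I^B, 1/2 I^A i.
Crossing each possibility with the father I^B I^B and summing P(type AB): 1/2·1/2 + 1/2·1/2 = 1/2.
Similarly for Rh via the mother's Rh distribution: P(Rh+) = 1.
Independent loci: 1/2 × 1 = 1/2.

1/2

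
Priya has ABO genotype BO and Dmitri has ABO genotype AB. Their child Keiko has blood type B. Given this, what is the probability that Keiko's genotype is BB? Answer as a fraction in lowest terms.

Cross BO × AB → 1/4 AB, 1/4 AO, 1/4 BB, 1/4 BO.
Type-B genotypes among offspring: BB (1/4), BO (1/4); total 1/2.
P(BB | type B) = (1/4) / (1/2) = 1/2.

1/2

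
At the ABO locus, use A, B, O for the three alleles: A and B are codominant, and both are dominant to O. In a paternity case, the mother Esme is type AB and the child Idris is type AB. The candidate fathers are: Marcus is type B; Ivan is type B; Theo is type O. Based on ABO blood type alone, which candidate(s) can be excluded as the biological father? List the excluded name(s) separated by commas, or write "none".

Theo

A candidate is excluded only if no genotype consistent with his phenotype could produce a type AB child with a type AB mother.
Theo (type O): no genotype consistent with that phenotype can produce a type-AB child with a type-AB mother.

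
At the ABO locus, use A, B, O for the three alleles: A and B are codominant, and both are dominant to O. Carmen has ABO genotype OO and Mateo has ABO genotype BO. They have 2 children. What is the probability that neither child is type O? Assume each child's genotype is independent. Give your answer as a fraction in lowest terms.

ABO cross OO × BO → 1/2 O, 1/2 B.
So P(type O) = 1/2 per child.
P(not type O) = 1/2 for one child; (1/2)^2 = 1/4.

1/4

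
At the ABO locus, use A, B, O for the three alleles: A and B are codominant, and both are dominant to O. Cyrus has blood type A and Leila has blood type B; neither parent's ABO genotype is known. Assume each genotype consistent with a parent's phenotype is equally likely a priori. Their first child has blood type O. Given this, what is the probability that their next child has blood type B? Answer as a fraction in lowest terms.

Possible genotypes: Cyrus ∈ {AA, AO}; Leila ∈ {BB, BO}.
Weight each parental genotype pair by prior × P(type-O child):
  AO × BO: posterior weight 1; P(next child type B) = 1/4.
Weighted sum = 1/4.

1/4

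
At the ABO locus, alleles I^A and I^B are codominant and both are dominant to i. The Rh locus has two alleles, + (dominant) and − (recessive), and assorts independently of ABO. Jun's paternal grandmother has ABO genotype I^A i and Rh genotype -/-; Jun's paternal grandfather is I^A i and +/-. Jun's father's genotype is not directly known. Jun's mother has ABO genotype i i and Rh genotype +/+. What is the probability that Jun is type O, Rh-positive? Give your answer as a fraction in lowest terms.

Jun's father's ABO genotype from I^A i × I^A i: 1/4 I^A I^A, 1/2 I^A i, 1/4 i i.
Crossing each possibility with the mother i i and summing P(type O): 1/4·0 + 1/2·1/2 + 1/4·1 = 1/2.
Similarly for Rh via the father's Rh distribution: P(Rh+) = 1.
Independent loci: 1/2 × 1 = 1/2.

1/2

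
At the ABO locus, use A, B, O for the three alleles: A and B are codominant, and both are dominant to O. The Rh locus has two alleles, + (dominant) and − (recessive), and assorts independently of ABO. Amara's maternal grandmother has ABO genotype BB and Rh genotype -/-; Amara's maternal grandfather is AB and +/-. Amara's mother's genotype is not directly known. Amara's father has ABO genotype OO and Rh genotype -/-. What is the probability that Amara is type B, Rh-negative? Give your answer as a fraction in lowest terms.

Amara's mother's ABO genotype from BB × AB: 1/2 AB, 1/2 BB.
Crossing each possibility with the father OO and summing P(type B): 1/2·1/2 + 1/2·1 = 3/4.
Similarly for Rh via the mother's Rh distribution: P(Rh-) = 3/4.
Independent loci: 3/4 × 3/4 = 9/16.

9/16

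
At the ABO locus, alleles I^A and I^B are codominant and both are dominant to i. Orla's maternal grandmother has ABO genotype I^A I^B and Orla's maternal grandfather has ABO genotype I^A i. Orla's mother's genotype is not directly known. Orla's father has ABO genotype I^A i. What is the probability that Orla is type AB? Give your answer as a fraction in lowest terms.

1/8

Orla's mother's ABO genotype from I^A I^B × I^A i: 1/4 I^A I^A, 1/4 I^A I^B, 1/4 I^A i, 1/4 I^B i.
Crossing each possibility with the father I^A i and summing P(type AB): 1/4·0 + 1/4·1/4 + 1/4·0 + 1/4·1/4 = 1/8.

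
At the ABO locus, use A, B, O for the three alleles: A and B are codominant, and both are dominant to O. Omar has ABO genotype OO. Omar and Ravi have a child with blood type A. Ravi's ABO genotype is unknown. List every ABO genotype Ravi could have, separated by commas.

For each candidate genotype of Ravi, check whether crossing it with OO can produce every observed child phenotype.
  AA → possible child types {A} ✓
  AB → possible child types {A, B} ✓
  AO → possible child types {O, A} ✓
  BB → possible child types {B} ✗
  BO → possible child types {O, B} ✗
  OO → possible child types {O} ✗

AA, AB, AO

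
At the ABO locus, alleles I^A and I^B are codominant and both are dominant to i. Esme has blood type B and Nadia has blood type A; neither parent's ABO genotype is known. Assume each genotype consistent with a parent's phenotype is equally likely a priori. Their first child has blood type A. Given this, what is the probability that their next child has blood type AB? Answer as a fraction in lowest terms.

5/12

Possible genotypes: Esme ∈ {I^B I^B, I^B i}; Nadia ∈ {I^A I^A, I^A i}.
Weight each parental genotype pair by prior × P(type-A child):
  I^B i × I^A I^A: posterior weight 2/3; P(next child type AB) = 1/2.
  I^B i × I^A i: posterior weight 1/3; P(next child type AB) = 1/4.
Weighted sum = 5/12.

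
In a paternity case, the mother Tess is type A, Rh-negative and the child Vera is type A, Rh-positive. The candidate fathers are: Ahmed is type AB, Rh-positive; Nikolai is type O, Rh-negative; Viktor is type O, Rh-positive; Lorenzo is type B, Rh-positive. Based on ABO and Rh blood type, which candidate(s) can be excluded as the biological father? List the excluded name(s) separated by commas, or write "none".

A candidate is excluded only if no genotype consistent with his phenotype could produce a type A, Rh-positive child with a type A, Rh-negative mother.
Nikolai (type O, Rh-): no genotype consistent with that phenotype can produce a type-A Rh+ child with a type-A mother.

Nikolai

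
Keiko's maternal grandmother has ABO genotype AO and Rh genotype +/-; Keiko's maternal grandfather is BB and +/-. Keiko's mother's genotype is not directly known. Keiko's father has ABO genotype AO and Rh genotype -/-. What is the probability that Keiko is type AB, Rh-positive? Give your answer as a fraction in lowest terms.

Keiko's mother's ABO genotype from AO × BB: 1/2 AB, 1/2 BO.
Crossing each possibility with the father AO and summing P(type AB): 1/2·1/4 + 1/2·1/4 = 1/4.
Similarly for Rh via the mother's Rh distribution: P(Rh+) = 1/2.
Independent loci: 1/4 × 1/2 = 1/8.

1/8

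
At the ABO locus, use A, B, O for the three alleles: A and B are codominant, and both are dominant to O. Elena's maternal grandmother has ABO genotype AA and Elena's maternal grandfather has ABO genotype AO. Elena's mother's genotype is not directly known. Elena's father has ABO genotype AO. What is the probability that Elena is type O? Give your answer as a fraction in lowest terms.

Elena's mother's ABO genotype from AA × AO: 1/2 AA, 1/2 AO.
Crossing each possibility with the father AO and summing P(type O): 1/2·0 + 1/2·1/4 = 1/8.

1/8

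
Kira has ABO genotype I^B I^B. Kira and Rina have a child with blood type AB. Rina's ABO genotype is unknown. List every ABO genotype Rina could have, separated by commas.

I^A I^A, I^A I^B, I^A i

For each candidate genotype of Rina, check whether crossing it with I^B I^B can produce every observed child phenotype.
  I^A I^A → possible child types {AB} ✓
  I^A I^B → possible child types {B, AB} ✓
  I^A i → possible child types {B, AB} ✓
  I^B I^B → possible child types {B} ✗
  I^B i → possible child types {B} ✗
  i i → possible child types {B} ✗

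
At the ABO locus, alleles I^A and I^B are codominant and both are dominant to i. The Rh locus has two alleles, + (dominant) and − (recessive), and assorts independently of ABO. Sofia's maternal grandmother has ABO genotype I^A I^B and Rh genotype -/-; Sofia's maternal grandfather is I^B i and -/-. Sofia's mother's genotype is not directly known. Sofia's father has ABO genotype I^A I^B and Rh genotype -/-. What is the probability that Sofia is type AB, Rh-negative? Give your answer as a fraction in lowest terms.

3/8

Sofia's mother's ABO genotype from I^A I^B × I^B i: 1/4 I^A I^B, 1/4 I^A i, 1/4 I^B I^B, 1/4 I^B i.
Crossing each possibility with the father I^A I^B and summing P(type AB): 1/4·1/2 + 1/4·1/4 + 1/4·1/2 + 1/4·1/4 = 3/8.
Similarly for Rh via the mother's Rh distribution: P(Rh-) = 1.
Independent loci: 3/8 × 1 = 3/8.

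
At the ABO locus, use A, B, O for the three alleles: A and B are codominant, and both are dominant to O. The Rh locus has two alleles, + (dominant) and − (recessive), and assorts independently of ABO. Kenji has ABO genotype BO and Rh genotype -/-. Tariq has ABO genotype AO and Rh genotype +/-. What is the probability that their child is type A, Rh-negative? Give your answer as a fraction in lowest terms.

ABO cross BO × AO → offspring phenotypes: 1/4 O, 1/4 A, 1/4 B, 1/4 AB.
Rh cross -/- × +/- → 1/2 Rh+, 1/2 Rh-.
Independent loci: P(type A, Rh-negative) = 1/4 × 1/2 = 1/8.

1/8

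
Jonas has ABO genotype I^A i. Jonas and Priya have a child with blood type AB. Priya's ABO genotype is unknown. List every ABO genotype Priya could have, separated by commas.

For each candidate genotype of Priya, check whether crossing it with I^A i can produce every observed child phenotype.
  I^A I^A → possible child types {A} ✗
  I^A I^B → possible child types {A, B, AB} ✓
  I^A i → possible child types {O, A} ✗
  I^B I^B → possible child types {B, AB} ✓
  I^B i → possible child types {O, A, B, AB} ✓
  i i → possible child types {O, A} ✗

I^A I^B, I^B I^B, I^B i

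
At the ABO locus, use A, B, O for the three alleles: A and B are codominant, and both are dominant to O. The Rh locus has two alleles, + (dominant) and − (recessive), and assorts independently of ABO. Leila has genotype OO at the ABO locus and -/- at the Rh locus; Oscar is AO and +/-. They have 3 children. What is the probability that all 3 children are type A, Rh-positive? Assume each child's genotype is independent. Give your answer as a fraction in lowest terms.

1/64

ABO cross OO × AO → 1/2 O, 1/2 A.
Rh cross -/- × +/- → 1/2 Rh+, 1/2 Rh-; so P(type A, Rh-positive) = 1/2 × 1/2 = 1/4 per child.
All 3 independent: (1/4)^3 = 1/64.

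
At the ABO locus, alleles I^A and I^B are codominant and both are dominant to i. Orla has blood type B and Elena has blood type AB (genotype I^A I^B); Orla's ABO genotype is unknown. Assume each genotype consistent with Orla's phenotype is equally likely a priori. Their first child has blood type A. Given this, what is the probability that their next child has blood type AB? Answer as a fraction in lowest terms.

1/4

Possible genotypes: Orla ∈ {I^B I^B, I^B i}; Elena ∈ {I^A I^B}.
Weight each parental genotype pair by prior × P(type-A child):
  I^B i × I^A I^B: posterior weight 1; P(next child type AB) = 1/4.
Weighted sum = 1/4.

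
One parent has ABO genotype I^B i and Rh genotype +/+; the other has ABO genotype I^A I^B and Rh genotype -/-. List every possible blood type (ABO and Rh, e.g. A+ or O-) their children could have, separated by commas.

A+, B+, AB+

Gametes from I^B i × I^A I^B give offspring ABO genotypes I^A I^B, I^A i, I^B I^B, I^B i, i.e. phenotypes A, B, AB.
Rh cross +/+ × -/- → phenotypes Rh+.
Combining independently: A+, B+, AB+.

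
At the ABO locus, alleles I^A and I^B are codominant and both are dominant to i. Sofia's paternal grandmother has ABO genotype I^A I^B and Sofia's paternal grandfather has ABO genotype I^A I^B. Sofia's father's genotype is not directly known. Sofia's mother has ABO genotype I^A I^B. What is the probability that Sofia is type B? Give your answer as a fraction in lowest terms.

Sofia's father's ABO genotype from I^A I^B × I^A I^B: 1/4 I^A I^A, 1/2 I^A I^B, 1/4 I^B I^B.
Crossing each possibility with the mother I^A I^B and summing P(type B): 1/4·0 + 1/2·1/4 + 1/4·1/2 = 1/4.

1/4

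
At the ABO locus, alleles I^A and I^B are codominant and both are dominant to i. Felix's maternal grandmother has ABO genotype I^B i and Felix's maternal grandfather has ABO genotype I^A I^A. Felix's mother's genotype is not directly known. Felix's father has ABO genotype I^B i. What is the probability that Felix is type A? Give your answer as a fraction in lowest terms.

1/4

Felix's mother's ABO genotype from I^B i × I^A I^A: 1/2 I^A I^B, 1/2 I^A i.
Crossing each possibility with the father I^B i and summing P(type A): 1/2·1/4 + 1/2·1/4 = 1/4.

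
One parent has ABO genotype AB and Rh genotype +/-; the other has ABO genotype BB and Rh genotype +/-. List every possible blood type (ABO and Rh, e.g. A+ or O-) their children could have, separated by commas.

B+, B-, AB+, AB-

Gametes from AB × BB give offspring ABO genotypes AB, BB, i.e. phenotypes B, AB.
Rh cross +/- × +/- → phenotypes Rh+, Rh-.
Combining independently: B+, B-, AB+, AB-.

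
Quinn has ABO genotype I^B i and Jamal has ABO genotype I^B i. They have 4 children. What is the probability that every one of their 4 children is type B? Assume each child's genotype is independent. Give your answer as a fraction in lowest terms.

81/256

ABO cross I^B i × I^B i → 1/4 O, 3/4 B.
So P(type B) = 3/4 per child.
All 4 independent: (3/4)^4 = 81/256.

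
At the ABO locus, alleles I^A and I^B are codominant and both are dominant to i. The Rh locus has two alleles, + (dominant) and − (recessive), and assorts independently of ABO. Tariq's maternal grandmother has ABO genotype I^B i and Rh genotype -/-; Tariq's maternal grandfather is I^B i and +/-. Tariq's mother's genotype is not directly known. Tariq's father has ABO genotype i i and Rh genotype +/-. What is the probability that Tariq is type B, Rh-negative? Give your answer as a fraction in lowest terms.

Tariq's mother's ABO genotype from I^B i × I^B i: 1/4 I^B I^B, 1/2 I^B i, 1/4 i i.
Crossing each possibility with the father i i and summing P(type B): 1/4·1 + 1/2·1/2 + 1/4·0 = 1/2.
Similarly for Rh via the mother's Rh distribution: P(Rh-) = 3/8.
Independent loci: 1/2 × 3/8 = 3/16.

3/16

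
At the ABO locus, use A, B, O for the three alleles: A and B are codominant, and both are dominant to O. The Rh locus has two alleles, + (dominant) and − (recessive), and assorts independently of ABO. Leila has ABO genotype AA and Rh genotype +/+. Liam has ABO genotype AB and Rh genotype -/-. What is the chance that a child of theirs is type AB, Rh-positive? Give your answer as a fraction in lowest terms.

ABO cross AA × AB → offspring phenotypes: 1/2 A, 1/2 AB.
Rh cross +/+ × -/- → 1 Rh+.
Independent loci: P(type AB, Rh-positive) = 1/2 × 1 = 1/2.

1/2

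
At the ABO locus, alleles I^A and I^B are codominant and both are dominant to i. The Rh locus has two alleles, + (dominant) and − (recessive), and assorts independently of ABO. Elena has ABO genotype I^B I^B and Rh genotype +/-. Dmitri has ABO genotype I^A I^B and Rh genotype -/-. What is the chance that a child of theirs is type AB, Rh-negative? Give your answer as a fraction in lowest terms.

1/4

ABO cross I^B I^B × I^A I^B → offspring phenotypes: 1/2 B, 1/2 AB.
Rh cross +/- × -/- → 1/2 Rh+, 1/2 Rh-.
Independent loci: P(type AB, Rh-negative) = 1/2 × 1/2 = 1/4.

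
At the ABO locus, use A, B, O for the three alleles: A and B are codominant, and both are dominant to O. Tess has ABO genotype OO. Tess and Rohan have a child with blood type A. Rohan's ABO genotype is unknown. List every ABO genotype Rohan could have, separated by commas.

For each candidate genotype of Rohan, check whether crossing it with OO can produce every observed child phenotype.
  AA → possible child types {A} ✓
  AB → possible child types {A, B} ✓
  AO → possible child types {O, A} ✓
  BB → possible child types {B} ✗
  BO → possible child types {O, B} ✗
  OO → possible child types {O} ✗

AA, AB, AO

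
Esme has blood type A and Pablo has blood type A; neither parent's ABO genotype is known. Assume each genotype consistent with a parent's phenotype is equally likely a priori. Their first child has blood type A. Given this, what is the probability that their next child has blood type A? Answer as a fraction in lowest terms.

Possible genotypes: Esme ∈ {AA, AO}; Pablo ∈ {AA, AO}.
Weight each parental genotype pair by prior × P(type-A child):
  AA × AA: posterior weight 4/15; P(next child type A) = 1.
  AA × AO: posterior weight 4/15; P(next child type A) = 1.
  AO × AA: posterior weight 4/15; P(next child type A) = 1.
  AO × AO: posterior weight 1/5; P(next child type A) = 3/4.
Weighted sum = 19/20.

19/20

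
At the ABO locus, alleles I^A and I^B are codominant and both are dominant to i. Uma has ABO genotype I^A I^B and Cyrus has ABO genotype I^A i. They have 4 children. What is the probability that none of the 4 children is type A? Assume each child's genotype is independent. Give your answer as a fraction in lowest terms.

1/16

ABO cross I^A I^B × I^A i → 1/2 A, 1/4 B, 1/4 AB.
So P(type A) = 1/2 per child.
P(not type A) = 1/2 for one child; (1/2)^4 = 1/16.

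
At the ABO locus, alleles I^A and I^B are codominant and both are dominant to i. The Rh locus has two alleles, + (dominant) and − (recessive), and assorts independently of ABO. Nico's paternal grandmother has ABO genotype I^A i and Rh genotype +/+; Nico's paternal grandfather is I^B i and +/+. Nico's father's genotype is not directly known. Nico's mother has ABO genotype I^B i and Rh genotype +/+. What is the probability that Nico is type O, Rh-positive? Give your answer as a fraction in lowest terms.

Nico's father's ABO genotype from I^A i × I^B i: 1/4 I^A I^B, 1/4 I^A i, 1/4 I^B i, 1/4 i i.
Crossing each possibility with the mother I^B i and summing P(type O): 1/4·0 + 1/4·1/4 + 1/4·1/4 + 1/4·1/2 = 1/4.
Similarly for Rh via the father's Rh distribution: P(Rh+) = 1.
Independent loci: 1/4 × 1 = 1/4.

1/4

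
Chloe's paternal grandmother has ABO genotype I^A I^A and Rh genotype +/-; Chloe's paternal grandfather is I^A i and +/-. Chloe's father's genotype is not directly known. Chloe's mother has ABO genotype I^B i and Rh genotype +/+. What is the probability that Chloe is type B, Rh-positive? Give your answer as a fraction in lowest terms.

Chloe's father's ABO genotype from I^A I^A × I^A i: 1/2 I^A I^A, 1/2 I^A i.
Crossing each possibility with the mother I^B i and summing P(type B): 1/2·0 + 1/2·1/4 = 1/8.
Similarly for Rh via the father's Rh distribution: P(Rh+) = 1.
Independent loci: 1/8 × 1 = 1/8.

1/8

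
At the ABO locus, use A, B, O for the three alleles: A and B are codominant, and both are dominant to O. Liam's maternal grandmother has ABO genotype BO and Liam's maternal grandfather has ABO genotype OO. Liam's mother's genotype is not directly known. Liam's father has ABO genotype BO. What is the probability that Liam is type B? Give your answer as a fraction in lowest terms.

Liam's mother's ABO genotype from BO × OO: 1/2 BO, 1/2 OO.
Crossing each possibility with the father BO and summing P(type B): 1/2·3/4 + 1/2·1/2 = 5/8.

5/8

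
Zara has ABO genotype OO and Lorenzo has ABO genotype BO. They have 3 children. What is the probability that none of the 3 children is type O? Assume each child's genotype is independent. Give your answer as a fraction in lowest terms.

1/8

ABO cross OO × BO → 1/2 O, 1/2 B.
So P(type O) = 1/2 per child.
P(not type O) = 1/2 for one child; (1/2)^3 = 1/8.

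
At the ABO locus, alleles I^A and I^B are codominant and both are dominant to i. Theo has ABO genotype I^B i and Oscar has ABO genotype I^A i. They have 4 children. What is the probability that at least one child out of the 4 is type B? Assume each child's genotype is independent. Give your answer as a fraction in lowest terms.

175/256

ABO cross I^B i × I^A i → 1/4 O, 1/4 A, 1/4 B, 1/4 AB.
So P(type B) = 1/4 per child.
P(none) = (3/4)^4 = 81/256; P(at least one) = 1 − 81/256 = 175/256.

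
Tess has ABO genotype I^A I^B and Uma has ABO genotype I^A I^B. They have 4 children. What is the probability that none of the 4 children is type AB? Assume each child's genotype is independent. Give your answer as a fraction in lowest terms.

ABO cross I^A I^B × I^A I^B → 1/4 A, 1/4 B, 1/2 AB.
So P(type AB) = 1/2 per child.
P(not type AB) = 1/2 for one child; (1/2)^4 = 1/16.

1/16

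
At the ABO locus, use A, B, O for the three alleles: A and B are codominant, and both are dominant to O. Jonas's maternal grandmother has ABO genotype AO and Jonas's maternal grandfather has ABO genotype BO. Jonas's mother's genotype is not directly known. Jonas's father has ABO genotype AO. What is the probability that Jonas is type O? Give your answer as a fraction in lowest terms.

1/4

Jonas's mother's ABO genotype from AO × BO: 1/4 AB, 1/4 AO, 1/4 BO, 1/4 OO.
Crossing each possibility with the father AO and summing P(type O): 1/4·0 + 1/4·1/4 + 1/4·1/4 + 1/4·1/2 = 1/4.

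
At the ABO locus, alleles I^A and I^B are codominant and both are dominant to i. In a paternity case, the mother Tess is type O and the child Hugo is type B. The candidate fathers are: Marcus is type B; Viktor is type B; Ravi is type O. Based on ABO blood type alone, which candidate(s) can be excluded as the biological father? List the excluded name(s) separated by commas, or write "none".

A candidate is excluded only if no genotype consistent with his phenotype could produce a type B child with a type O mother.
Ravi (type O): no genotype consistent with that phenotype can produce a type-B child with a type-O mother.

Ravi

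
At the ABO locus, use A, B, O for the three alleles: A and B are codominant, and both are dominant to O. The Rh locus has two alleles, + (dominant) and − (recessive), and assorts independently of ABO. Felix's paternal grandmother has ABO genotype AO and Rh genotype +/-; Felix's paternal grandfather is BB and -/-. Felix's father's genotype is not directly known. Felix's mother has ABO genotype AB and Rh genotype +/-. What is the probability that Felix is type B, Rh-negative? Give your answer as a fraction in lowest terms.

Felix's father's ABO genotype from AO × BB: 1/2 AB, 1/2 BO.
Crossing each possibility with the mother AB and summing P(type B): 1/2·1/4 + 1/2·1/2 = 3/8.
Similarly for Rh via the father's Rh distribution: P(Rh-) = 3/8.
Independent loci: 3/8 × 3/8 = 9/64.

9/64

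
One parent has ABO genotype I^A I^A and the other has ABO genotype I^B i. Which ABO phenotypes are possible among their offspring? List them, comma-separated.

Gametes from I^A I^A × I^B i give offspring ABO genotypes I^A I^B, I^A i, i.e. phenotypes A, AB.

A, AB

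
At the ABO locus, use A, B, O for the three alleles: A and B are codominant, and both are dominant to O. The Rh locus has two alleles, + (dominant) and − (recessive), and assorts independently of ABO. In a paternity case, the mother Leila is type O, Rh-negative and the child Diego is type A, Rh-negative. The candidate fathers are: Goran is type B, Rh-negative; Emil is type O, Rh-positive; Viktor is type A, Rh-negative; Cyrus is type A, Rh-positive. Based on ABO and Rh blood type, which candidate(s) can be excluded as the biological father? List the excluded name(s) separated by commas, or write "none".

Goran, Emil

A candidate is excluded only if no genotype consistent with his phenotype could produce a type A, Rh-negative child with a type O, Rh-negative mother.
Goran (type B, Rh-): no genotype consistent with that phenotype can produce a type-A Rh- child with a type-O mother.
Emil (type O, Rh+): no genotype consistent with that phenotype can produce a type-A Rh- child with a type-O mother.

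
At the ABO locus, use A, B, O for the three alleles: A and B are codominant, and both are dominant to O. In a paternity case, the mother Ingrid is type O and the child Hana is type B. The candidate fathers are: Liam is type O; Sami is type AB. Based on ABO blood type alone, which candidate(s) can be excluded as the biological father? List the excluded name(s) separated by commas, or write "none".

A candidate is excluded only if no genotype consistent with his phenotype could produce a type B child with a type O mother.
Liam (type O): no genotype consistent with that phenotype can produce a type-B child with a type-O mother.

Liam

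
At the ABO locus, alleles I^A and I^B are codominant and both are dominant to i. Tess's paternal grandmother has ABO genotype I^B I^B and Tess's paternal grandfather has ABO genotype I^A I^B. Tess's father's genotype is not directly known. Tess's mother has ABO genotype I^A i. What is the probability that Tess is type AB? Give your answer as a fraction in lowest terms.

3/8

Tess's father's ABO genotype from I^B I^B × I^A I^B: 1/2 I^A I^B, 1/2 I^B I^B.
Crossing each possibility with the mother I^A i and summing P(type AB): 1/2·1/4 + 1/2·1/2 = 3/8.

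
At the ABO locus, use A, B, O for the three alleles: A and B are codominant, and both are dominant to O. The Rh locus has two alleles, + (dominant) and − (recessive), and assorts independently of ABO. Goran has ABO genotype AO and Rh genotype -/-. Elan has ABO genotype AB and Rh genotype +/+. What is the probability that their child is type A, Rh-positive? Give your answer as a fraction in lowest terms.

1/2

ABO cross AO × AB → offspring phenotypes: 1/2 A, 1/4 B, 1/4 AB.
Rh cross -/- × +/+ → 1 Rh+.
Independent loci: P(type A, Rh-positive) = 1/2 × 1 = 1/2.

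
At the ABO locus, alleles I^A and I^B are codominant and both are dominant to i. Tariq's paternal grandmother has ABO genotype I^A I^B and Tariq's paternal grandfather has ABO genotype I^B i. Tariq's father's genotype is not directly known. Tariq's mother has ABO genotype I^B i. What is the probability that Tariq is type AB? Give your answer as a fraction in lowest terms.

1/8

Tariq's father's ABO genotype from I^A I^B × I^B i: 1/4 I^A I^B, 1/4 I^A i, 1/4 I^B I^B, 1/4 I^B i.
Crossing each possibility with the mother I^B i and summing P(type AB): 1/4·1/4 + 1/4·1/4 + 1/4·0 + 1/4·0 = 1/8.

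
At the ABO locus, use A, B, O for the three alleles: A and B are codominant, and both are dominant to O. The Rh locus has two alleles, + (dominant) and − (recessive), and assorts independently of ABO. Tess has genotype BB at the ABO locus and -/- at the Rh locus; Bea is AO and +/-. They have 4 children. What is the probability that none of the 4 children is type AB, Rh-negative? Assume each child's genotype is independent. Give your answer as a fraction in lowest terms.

81/256

ABO cross BB × AO → 1/2 B, 1/2 AB.
Rh cross -/- × +/- → 1/2 Rh+, 1/2 Rh-; so P(type AB, Rh-negative) = 1/2 × 1/2 = 1/4 per child.
P(not type AB, Rh-negative) = 3/4 for one child; (3/4)^4 = 81/256.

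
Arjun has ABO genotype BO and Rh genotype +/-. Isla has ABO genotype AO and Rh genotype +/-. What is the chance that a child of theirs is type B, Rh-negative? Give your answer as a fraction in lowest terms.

1/16

ABO cross BO × AO → offspring phenotypes: 1/4 O, 1/4 A, 1/4 B, 1/4 AB.
Rh cross +/- × +/- → 3/4 Rh+, 1/4 Rh-.
Independent loci: P(type B, Rh-negative) = 1/4 × 1/4 = 1/16.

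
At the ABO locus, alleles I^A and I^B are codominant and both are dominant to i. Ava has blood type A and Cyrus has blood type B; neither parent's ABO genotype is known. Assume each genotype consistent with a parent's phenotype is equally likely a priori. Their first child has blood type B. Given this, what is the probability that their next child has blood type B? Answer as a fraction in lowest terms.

5/12

Possible genotypes: Ava ∈ {I^A I^A, I^A i}; Cyrus ∈ {I^B I^B, I^B i}.
Weight each parental genotype pair by prior × P(type-B child):
  I^A i × I^B I^B: posterior weight 2/3; P(next child type B) = 1/2.
  I^A i × I^B i: posterior weight 1/3; P(next child type B) = 1/4.
Weighted sum = 5/12.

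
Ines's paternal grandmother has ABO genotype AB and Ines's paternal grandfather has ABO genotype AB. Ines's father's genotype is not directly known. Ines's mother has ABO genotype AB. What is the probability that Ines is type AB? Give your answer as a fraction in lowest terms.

1/2

Ines's father's ABO genotype from AB × AB: 1/4 AA, 1/2 AB, 1/4 BB.
Crossing each possibility with the mother AB and summing P(type AB): 1/4·1/2 + 1/2·1/2 + 1/4·1/2 = 1/2.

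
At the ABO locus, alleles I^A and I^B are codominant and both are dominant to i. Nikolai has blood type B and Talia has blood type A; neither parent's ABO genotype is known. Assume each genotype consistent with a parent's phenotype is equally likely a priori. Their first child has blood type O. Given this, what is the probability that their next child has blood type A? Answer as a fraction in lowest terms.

1/4

Possible genotypes: Nikolai ∈ {I^B I^B, I^B i}; Talia ∈ {I^A I^A, I^A i}.
Weight each parental genotype pair by prior × P(type-O child):
  I^B i × I^A i: posterior weight 1; P(next child type A) = 1/4.
Weighted sum = 1/4.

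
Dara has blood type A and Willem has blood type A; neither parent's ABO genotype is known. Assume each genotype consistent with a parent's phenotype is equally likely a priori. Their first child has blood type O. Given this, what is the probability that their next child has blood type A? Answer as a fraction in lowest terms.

Possible genotypes: Dara ∈ {AA, AO}; Willem ∈ {AA, AO}.
Weight each parental genotype pair by prior × P(type-O child):
  AO × AO: posterior weight 1; P(next child type A) = 3/4.
Weighted sum = 3/4.

3/4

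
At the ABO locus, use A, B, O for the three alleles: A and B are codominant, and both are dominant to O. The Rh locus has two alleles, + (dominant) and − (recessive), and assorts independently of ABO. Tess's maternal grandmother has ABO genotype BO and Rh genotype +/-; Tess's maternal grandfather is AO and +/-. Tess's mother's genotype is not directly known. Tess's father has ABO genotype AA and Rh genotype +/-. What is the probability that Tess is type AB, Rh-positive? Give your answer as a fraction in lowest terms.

Tess's mother's ABO genotype from BO × AO: 1/4 AB, 1/4 AO, 1/4 BO, 1/4 OO.
Crossing each possibility with the father AA and summing P(type AB): 1/4·1/2 + 1/4·0 + 1/4·1/2 + 1/4·0 = 1/4.
Similarly for Rh via the mother's Rh distribution: P(Rh+) = 3/4.
Independent loci: 1/4 × 3/4 = 3/16.

3/16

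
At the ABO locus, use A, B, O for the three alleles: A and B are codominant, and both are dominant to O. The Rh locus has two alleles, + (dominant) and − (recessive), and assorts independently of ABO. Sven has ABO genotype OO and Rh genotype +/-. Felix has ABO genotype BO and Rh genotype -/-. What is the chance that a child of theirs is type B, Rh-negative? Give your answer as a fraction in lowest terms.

1/4

ABO cross OO × BO → offspring phenotypes: 1/2 O, 1/2 B.
Rh cross +/- × -/- → 1/2 Rh+, 1/2 Rh-.
Independent loci: P(type B, Rh-negative) = 1/2 × 1/2 = 1/4.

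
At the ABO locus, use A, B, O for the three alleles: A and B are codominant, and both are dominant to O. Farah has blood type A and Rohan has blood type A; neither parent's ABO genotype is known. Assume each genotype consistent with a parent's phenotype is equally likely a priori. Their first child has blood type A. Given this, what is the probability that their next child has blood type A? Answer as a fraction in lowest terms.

19/20

Possible genotypes: Farah ∈ {AA, AO}; Rohan ∈ {AA, AO}.
Weight each parental genotype pair by prior × P(type-A child):
  AA × AA: posterior weight 4/15; P(next child type A) = 1.
  AA × AO: posterior weight 4/15; P(next child type A) = 1.
  AO × AA: posterior weight 4/15; P(next child type A) = 1.
  AO × AO: posterior weight 1/5; P(next child type A) = 3/4.
Weighted sum = 19/20.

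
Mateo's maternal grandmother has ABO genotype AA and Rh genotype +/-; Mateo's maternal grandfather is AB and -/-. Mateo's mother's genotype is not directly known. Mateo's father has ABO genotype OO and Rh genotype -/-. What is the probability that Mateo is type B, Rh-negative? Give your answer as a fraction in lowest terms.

Mateo's mother's ABO genotype from AA × AB: 1/2 AA, 1/2 AB.
Crossing each possibility with the father OO and summing P(type B): 1/2·0 + 1/2·1/2 = 1/4.
Similarly for Rh via the mother's Rh distribution: P(Rh-) = 3/4.
Independent loci: 1/4 × 3/4 = 3/16.

3/16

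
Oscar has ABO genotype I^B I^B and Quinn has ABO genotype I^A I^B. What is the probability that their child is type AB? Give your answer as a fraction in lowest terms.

ABO cross I^B I^B × I^A I^B → offspring phenotypes: 1/2 B, 1/2 AB.
So P(type AB) = 1/2.

1/2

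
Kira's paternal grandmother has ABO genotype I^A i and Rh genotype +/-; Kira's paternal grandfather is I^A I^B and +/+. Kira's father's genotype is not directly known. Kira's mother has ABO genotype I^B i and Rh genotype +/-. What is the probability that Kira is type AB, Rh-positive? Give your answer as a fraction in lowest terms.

Kira's father's ABO genotype from I^A i × I^A I^B: 1/4 I^A I^A, 1/4 I^A I^B, 1/4 I^A i, 1/4 I^B i.
Crossing each possibility with the mother I^B i and summing P(type AB): 1/4·1/2 + 1/4·1/4 + 1/4·1/4 + 1/4·0 = 1/4.
Similarly for Rh via the father's Rh distribution: P(Rh+) = 7/8.
Independent loci: 1/4 × 7/8 = 7/32.

7/32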